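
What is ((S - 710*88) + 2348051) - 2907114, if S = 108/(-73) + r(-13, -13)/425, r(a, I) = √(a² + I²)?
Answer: -45372747/73 + 13*√2/425 ≈ -6.2154e+5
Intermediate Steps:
r(a, I) = √(I² + a²)
S = -108/73 + 13*√2/425 (S = 108/(-73) + √((-13)² + (-13)²)/425 = 108*(-1/73) + √(169 + 169)*(1/425) = -108/73 + √338*(1/425) = -108/73 + (13*√2)*(1/425) = -108/73 + 13*√2/425 ≈ -1.4362)
((S - 710*88) + 2348051) - 2907114 = (((-108/73 + 13*√2/425) - 710*88) + 2348051) - 2907114 = (((-108/73 + 13*√2/425) - 62480) + 2348051) - 2907114 = ((-4561148/73 + 13*√2/425) + 2348051) - 2907114 = (166846575/73 + 13*√2/425) - 2907114 = -45372747/73 + 13*√2/425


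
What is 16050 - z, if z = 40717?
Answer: -24667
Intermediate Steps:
16050 - z = 16050 - 1*40717 = 16050 - 40717 = -24667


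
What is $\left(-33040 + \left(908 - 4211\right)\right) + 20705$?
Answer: $-15638$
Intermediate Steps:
$\left(-33040 + \left(908 - 4211\right)\right) + 20705 = \left(-33040 - 3303\right) + 20705 = -36343 + 20705 = -15638$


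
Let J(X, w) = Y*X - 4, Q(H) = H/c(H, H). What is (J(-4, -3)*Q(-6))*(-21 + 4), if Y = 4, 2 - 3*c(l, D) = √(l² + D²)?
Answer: 180 + 540*√2 ≈ 943.68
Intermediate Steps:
c(l, D) = ⅔ - √(D² + l²)/3 (c(l, D) = ⅔ - √(l² + D²)/3 = ⅔ - √(D² + l²)/3)
Q(H) = H/(⅔ - √2*√(H²)/3) (Q(H) = H/(⅔ - √(H² + H²)/3) = H/(⅔ - √2*√(H²)/3))
J(X, w) = -4 + 4*X (J(X, w) = 4*X - 4 = -4 + 4*X)
(J(-4, -3)*Q(-6))*(-21 + 4) = ((-4 + 4*(-4))*(-3*(-6)/(-2 + √2*√((-6)²))))*(-21 + 4) = ((-4 - 16)*(-3*(-6)/(-2 + √2*√36)))*(-17) = -(-60)*(-6)/(-2 + √2*6)*(-17) = -(-60)*(-6)/(-2 + 6*√2)*(-17) = -360/(-2 + 6*√2)*(-17) = 6120/(-2 + 6*√2)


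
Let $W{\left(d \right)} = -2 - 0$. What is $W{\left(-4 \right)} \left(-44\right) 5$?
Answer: $440$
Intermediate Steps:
$W{\left(d \right)} = -2$ ($W{\left(d \right)} = -2 + 0 = -2$)
$W{\left(-4 \right)} \left(-44\right) 5 = \left(-2\right) \left(-44\right) 5 = 88 \cdot 5 = 440$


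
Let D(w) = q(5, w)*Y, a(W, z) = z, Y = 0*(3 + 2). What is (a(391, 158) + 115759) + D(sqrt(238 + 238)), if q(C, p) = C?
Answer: 115917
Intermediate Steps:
Y = 0 (Y = 0*5 = 0)
D(w) = 0 (D(w) = 5*0 = 0)
(a(391, 158) + 115759) + D(sqrt(238 + 238)) = (158 + 115759) + 0 = 115917 + 0 = 115917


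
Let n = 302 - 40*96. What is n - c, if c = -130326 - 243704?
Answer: 370492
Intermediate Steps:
c = -374030
n = -3538 (n = 302 - 3840 = -3538)
n - c = -3538 - 1*(-374030) = -3538 + 374030 = 370492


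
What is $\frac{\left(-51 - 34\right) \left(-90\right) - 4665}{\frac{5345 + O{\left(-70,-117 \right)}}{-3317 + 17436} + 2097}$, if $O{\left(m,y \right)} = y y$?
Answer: $\frac{42145215}{29626577} \approx 1.4225$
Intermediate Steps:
$O{\left(m,y \right)} = y^{2}$
$\frac{\left(-51 - 34\right) \left(-90\right) - 4665}{\frac{5345 + O{\left(-70,-117 \right)}}{-3317 + 17436} + 2097} = \frac{\left(-51 - 34\right) \left(-90\right) - 4665}{\frac{5345 + \left(-117\right)^{2}}{-3317 + 17436} + 2097} = \frac{\left(-85\right) \left(-90\right) - 4665}{\frac{5345 + 13689}{14119} + 2097} = \frac{7650 - 4665}{19034 \cdot \frac{1}{14119} + 2097} = \frac{2985}{\frac{19034}{14119} + 2097} = \frac{2985}{\frac{29626577}{14119}} = 2985 \cdot \frac{14119}{29626577} = \frac{42145215}{29626577}$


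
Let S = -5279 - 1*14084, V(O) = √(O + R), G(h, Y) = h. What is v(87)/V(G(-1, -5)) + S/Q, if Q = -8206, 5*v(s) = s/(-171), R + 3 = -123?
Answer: 19363/8206 + 29*I*√127/36195 ≈ 2.3596 + 0.0090292*I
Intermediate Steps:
R = -126 (R = -3 - 123 = -126)
V(O) = √(-126 + O) (V(O) = √(O - 126) = √(-126 + O))
v(s) = -s/855 (v(s) = (s/(-171))/5 = (s*(-1/171))/5 = (-s/171)/5 = -s/855)
S = -19363 (S = -5279 - 14084 = -19363)
v(87)/V(G(-1, -5)) + S/Q = (-1/855*87)/(√(-126 - 1)) - 19363/(-8206) = -29*(-I*√127/127)/285 - 19363*(-1/8206) = -29*(-I*√127/127)/285 + 19363/8206 = -(-29)*I*√127/36195 + 19363/8206 = 29*I*√127/36195 + 19363/8206 = 19363/8206 + 29*I*√127/36195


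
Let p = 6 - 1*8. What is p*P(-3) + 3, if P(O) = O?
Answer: 9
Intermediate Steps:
p = -2 (p = 6 - 8 = -2)
p*P(-3) + 3 = -2*(-3) + 3 = 6 + 3 = 9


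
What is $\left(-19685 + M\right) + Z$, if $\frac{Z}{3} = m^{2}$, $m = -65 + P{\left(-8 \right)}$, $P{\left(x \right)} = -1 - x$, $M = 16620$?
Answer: $7027$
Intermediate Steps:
$m = -58$ ($m = -65 - -7 = -65 + \left(-1 + 8\right) = -65 + 7 = -58$)
$Z = 10092$ ($Z = 3 \left(-58\right)^{2} = 3 \cdot 3364 = 10092$)
$\left(-19685 + M\right) + Z = \left(-19685 + 16620\right) + 10092 = -3065 + 10092 = 7027$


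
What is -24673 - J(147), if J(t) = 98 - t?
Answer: -24624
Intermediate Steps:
-24673 - J(147) = -24673 - (98 - 1*147) = -24673 - (98 - 147) = -24673 - 1*(-49) = -24673 + 49 = -24624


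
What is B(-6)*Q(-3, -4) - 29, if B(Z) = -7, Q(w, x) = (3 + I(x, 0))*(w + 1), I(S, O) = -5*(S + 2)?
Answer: 153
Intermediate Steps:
I(S, O) = -10 - 5*S (I(S, O) = -5*(2 + S) = -10 - 5*S)
Q(w, x) = (1 + w)*(-7 - 5*x) (Q(w, x) = (3 + (-10 - 5*x))*(w + 1) = (-7 - 5*x)*(1 + w) = (1 + w)*(-7 - 5*x))
B(-6)*Q(-3, -4) - 29 = -7*(-7 - 5*(-4) + 3*(-3) - 5*(-3)*(2 - 4)) - 29 = -7*(-7 + 20 - 9 - 5*(-3)*(-2)) - 29 = -7*(-7 + 20 - 9 - 30) - 29 = -7*(-26) - 29 = 182 - 29 = 153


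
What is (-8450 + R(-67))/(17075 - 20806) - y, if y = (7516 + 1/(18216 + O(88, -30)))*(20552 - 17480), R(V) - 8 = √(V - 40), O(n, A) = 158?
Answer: -113059970752158/4896671 - I*√107/3731 ≈ -2.3089e+7 - 0.0027725*I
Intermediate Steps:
R(V) = 8 + √(-40 + V) (R(V) = 8 + √(V - 40) = 8 + √(-40 + V))
y = 212120040960/9187 (y = (7516 + 1/(18216 + 158))*(20552 - 17480) = (7516 + 1/18374)*3072 = (138098985/18374)*3072 = 212120040960/9187 ≈ 2.3089e+7)
(-8450 + R(-67))/(17075 - 20806) - y = (-8450 + (8 + √(-40 - 67)))/(17075 - 20806) - 1*212120040960/9187 = (-8450 + (8 + √(-107)))/(-3731) - 212120040960/9187 = (-8450 + (8 + I*√107))*(-1/3731) - 212120040960/9187 = (-8442 + I*√107)*(-1/3731) - 212120040960/9187 = (1206/533 - I*√107/3731) - 212120040960/9187 = -113059970752158/4896671 - I*√107/3731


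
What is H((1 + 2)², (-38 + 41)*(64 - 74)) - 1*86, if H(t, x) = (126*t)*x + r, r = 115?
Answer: -33991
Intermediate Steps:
H(t, x) = 115 + 126*t*x (H(t, x) = (126*t)*x + 115 = 126*t*x + 115 = 115 + 126*t*x)
H((1 + 2)², (-38 + 41)*(64 - 74)) - 1*86 = (115 + 126*(1 + 2)²*((-38 + 41)*(64 - 74))) - 1*86 = (115 + 126*3²*(3*(-10))) - 86 = (115 + 126*9*(-30)) - 86 = (115 - 34020) - 86 = -33905 - 86 = -33991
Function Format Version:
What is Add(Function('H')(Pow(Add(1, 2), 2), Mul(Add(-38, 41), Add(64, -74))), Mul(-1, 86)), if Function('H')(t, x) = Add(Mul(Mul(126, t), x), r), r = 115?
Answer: -33991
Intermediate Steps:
Function('H')(t, x) = Add(115, Mul(126, t, x)) (Function('H')(t, x) = Add(Mul(Mul(126, t), x), 115) = Add(Mul(126, t, x), 115) = Add(115, Mul(126, t, x)))
Add(Function('H')(Pow(Add(1, 2), 2), Mul(Add(-38, 41), Add(64, -74))), Mul(-1, 86)) = Add(Add(115, Mul(126, Pow(Add(1, 2), 2), Mul(Add(-38, 41), Add(64, -74)))), Mul(-1, 86)) = Add(Add(115, Mul(126, Pow(3, 2), Mul(3, -10))), -86) = Add(Add(115, Mul(126, 9, -30)), -86) = Add(Add(115, -34020), -86) = Add(-33905, -86) = -33991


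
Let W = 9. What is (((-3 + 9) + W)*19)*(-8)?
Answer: -2280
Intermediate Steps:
(((-3 + 9) + W)*19)*(-8) = (((-3 + 9) + 9)*19)*(-8) = ((6 + 9)*19)*(-8) = (15*19)*(-8) = 285*(-8) = -2280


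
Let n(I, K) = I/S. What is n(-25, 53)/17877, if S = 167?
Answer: -25/2985459 ≈ -8.3739e-6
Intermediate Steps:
n(I, K) = I/167
n(-25, 53)/17877 = ((1/167)*(-25))/17877 = -25/167*1/17877 = -25/2985459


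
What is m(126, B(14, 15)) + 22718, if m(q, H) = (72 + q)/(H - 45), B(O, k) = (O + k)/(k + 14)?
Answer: 45427/2 ≈ 22714.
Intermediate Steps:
B(O, k) = (O + k)/(14 + k)
m(q, H) = (72 + q)/(-45 + H)
m(126, B(14, 15)) + 22718 = (72 + 126)/(-45 + (14 + 15)/(14 + 15)) + 22718 = 198/(-45 + 29/29) + 22718 = 198/(-45 + (1/29)*29) + 22718 = 198/(-45 + 1) + 22718 = 198/(-44) + 22718 = -1/44*198 + 22718 = -9/2 + 22718 = 45427/2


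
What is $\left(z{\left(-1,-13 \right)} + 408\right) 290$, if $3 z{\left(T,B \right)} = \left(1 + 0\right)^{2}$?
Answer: $\frac{355250}{3} \approx 1.1842 \cdot 10^{5}$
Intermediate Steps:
$z{\left(T,B \right)} = \frac{1}{3}$ ($z{\left(T,B \right)} = \frac{\left(1 + 0\right)^{2}}{3} = \frac{1^{2}}{3} = \frac{1}{3} \cdot 1 = \frac{1}{3}$)
$\left(z{\left(-1,-13 \right)} + 408\right) 290 = \left(\frac{1}{3} + 408\right) 290 = \frac{1225}{3} \cdot 290 = \frac{355250}{3}$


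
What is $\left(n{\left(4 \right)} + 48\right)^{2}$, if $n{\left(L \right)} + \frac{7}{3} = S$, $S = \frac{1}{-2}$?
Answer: $\frac{73441}{36} \approx 2040.0$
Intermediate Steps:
$S = - \frac{1}{2} \approx -0.5$
$n{\left(L \right)} = - \frac{17}{6}$ ($n{\left(L \right)} = - \frac{7}{3} - \frac{1}{2} = - \frac{17}{6}$)
$\left(n{\left(4 \right)} + 48\right)^{2} = \left(- \frac{17}{6} + 48\right)^{2} = \left(\frac{271}{6}\right)^{2} = \frac{73441}{36}$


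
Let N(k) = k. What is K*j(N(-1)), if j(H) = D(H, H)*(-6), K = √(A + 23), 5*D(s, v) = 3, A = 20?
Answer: -18*√43/5 ≈ -23.607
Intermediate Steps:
D(s, v) = ⅗ (D(s, v) = (⅕)*3 = ⅗)
K = √43 (K = √(20 + 23) = √43 ≈ 6.5574)
j(H) = -18/5 (j(H) = (⅗)*(-6) = -18/5)
K*j(N(-1)) = √43*(-18/5) = -18*√43/5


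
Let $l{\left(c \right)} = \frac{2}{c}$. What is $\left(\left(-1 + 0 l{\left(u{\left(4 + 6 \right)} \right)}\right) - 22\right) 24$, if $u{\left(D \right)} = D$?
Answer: $-552$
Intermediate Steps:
$\left(\left(-1 + 0 l{\left(u{\left(4 + 6 \right)} \right)}\right) - 22\right) 24 = \left(\left(-1 + 0 \frac{2}{4 + 6}\right) - 22\right) 24 = \left(\left(-1 + 0 \cdot \frac{2}{10}\right) - 22\right) 24 = \left(\left(-1 + 0 \cdot 2 \cdot \frac{1}{10}\right) - 22\right) 24 = \left(\left(-1 + 0 \cdot \frac{1}{5}\right) - 22\right) 24 = \left(\left(-1 + 0\right) - 22\right) 24 = \left(-1 - 22\right) 24 = \left(-23\right) 24 = -552$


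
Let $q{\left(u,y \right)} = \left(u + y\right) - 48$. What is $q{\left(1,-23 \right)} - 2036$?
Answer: $-2106$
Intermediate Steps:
$q{\left(u,y \right)} = -48 + u + y$
$q{\left(1,-23 \right)} - 2036 = \left(-48 + 1 - 23\right) - 2036 = -70 - 2036 = -2106$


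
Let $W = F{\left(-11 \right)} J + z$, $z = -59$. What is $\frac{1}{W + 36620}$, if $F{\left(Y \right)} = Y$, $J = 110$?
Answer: $\frac{1}{35351} \approx 2.8288 \cdot 10^{-5}$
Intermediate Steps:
$W = -1269$ ($W = \left(-11\right) 110 - 59 = -1210 - 59 = -1269$)
$\frac{1}{W + 36620} = \frac{1}{-1269 + 36620} = \frac{1}{35351}$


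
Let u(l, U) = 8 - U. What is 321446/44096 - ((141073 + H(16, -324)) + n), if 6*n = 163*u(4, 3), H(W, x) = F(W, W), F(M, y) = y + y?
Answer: -9341751511/66144 ≈ -1.4123e+5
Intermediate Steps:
F(M, y) = 2*y
H(W, x) = 2*W
n = 815/6 (n = (163*(8 - 1*3))/6 = (163*(8 - 3))/6 = (163*5)/6 = (⅙)*815 = 815/6 ≈ 135.83)
321446/44096 - ((141073 + H(16, -324)) + n) = 321446/44096 - ((141073 + 2*16) + 815/6) = 321446*(1/44096) - ((141073 + 32) + 815/6) = 160723/22048 - (141105 + 815/6) = 160723/22048 - 1*847445/6 = 160723/22048 - 847445/6 = -9341751511/66144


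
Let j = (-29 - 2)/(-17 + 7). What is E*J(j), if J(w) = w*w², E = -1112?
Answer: -4140949/125 ≈ -33128.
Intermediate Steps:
j = 31/10 (j = -31/(-10) = -31*(-⅒) = 31/10 ≈ 3.1000)
J(w) = w³
E*J(j) = -1112*(31/10)³ = -1112*29791/1000 = -4140949/125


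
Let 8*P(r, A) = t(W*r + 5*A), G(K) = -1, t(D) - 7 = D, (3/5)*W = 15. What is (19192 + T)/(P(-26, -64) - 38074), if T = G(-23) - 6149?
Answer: -104336/305555 ≈ -0.34146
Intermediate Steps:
W = 25 (W = (5/3)*15 = 25)
t(D) = 7 + D
P(r, A) = 7/8 + 5*A/8 + 25*r/8 (P(r, A) = (7 + (25*r + 5*A))/8 = (7 + (5*A + 25*r))/8 = (7 + 5*A + 25*r)/8 = 7/8 + 5*A/8 + 25*r/8)
T = -6150 (T = -1 - 6149 = -6150)
(19192 + T)/(P(-26, -64) - 38074) = (19192 - 6150)/((7/8 + (5/8)*(-64) + (25/8)*(-26)) - 38074) = 13042/((7/8 - 40 - 325/4) - 38074) = 13042/(-963/8 - 38074) = 13042/(-305555/8) = 13042*(-8/305555) = -104336/305555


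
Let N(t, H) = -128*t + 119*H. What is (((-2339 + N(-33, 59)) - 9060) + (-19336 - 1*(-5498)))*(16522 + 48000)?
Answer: -902791824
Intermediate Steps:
(((-2339 + N(-33, 59)) - 9060) + (-19336 - 1*(-5498)))*(16522 + 48000) = (((-2339 + (-128*(-33) + 119*59)) - 9060) + (-19336 - 1*(-5498)))*(16522 + 48000) = (((-2339 + (4224 + 7021)) - 9060) + (-19336 + 5498))*64522 = (((-2339 + 11245) - 9060) - 13838)*64522 = ((8906 - 9060) - 13838)*64522 = (-154 - 13838)*64522 = -13992*64522 = -902791824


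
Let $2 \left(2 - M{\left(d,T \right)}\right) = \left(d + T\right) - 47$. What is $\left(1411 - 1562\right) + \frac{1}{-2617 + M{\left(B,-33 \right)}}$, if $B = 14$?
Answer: $- \frac{389883}{2582} \approx -151.0$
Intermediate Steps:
$M{\left(d,T \right)} = \frac{51}{2} - \frac{T}{2} - \frac{d}{2}$ ($M{\left(d,T \right)} = 2 - \frac{\left(d + T\right) - 47}{2} = 2 - \frac{\left(T + d\right) - 47}{2} = 2 - \frac{-47 + T + d}{2} = 2 - \left(- \frac{47}{2} + \frac{T}{2} + \frac{d}{2}\right) = \frac{51}{2} - \frac{T}{2} - \frac{d}{2}$)
$\left(1411 - 1562\right) + \frac{1}{-2617 + M{\left(B,-33 \right)}} = \left(1411 - 1562\right) + \frac{1}{-2617 - -35} = -151 + \frac{1}{-2617 + \left(\frac{51}{2} + \frac{33}{2} - 7\right)} = -151 + \frac{1}{-2617 + 35} = -151 + \frac{1}{-2582} = -151 - \frac{1}{2582} = - \frac{389883}{2582}$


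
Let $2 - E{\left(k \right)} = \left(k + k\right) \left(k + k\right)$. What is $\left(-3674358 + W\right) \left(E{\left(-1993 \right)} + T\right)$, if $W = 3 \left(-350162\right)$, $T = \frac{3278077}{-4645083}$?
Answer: $\frac{116234285723759259692}{1548361} \approx 7.5069 \cdot 10^{13}$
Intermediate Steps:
$E{\left(k \right)} = 2 - 4 k^{2}$ ($E{\left(k \right)} = 2 - \left(k + k\right) \left(k + k\right) = 2 - 2 k 2 k = 2 - 4 k^{2}$)
$T = - \frac{3278077}{4645083}$ ($T = 3278077 \left(- \frac{1}{4645083}\right) = - \frac{3278077}{4645083} \approx -0.70571$)
$W = -1050486$
$\left(-3674358 + W\right) \left(E{\left(-1993 \right)} + T\right) = \left(-3674358 - 1050486\right) \left(\left(2 - 4 \left(-1993\right)^{2}\right) - \frac{3278077}{4645083}\right) = - 4724844 \left(\left(2 - 15888196\right) - \frac{3278077}{4645083}\right) = - 4724844 \left(-15888194 - \frac{3278077}{4645083}\right) = \left(-4724844\right) \left(- \frac{73801983128179}{4645083}\right) = \frac{116234285723759259692}{1548361}$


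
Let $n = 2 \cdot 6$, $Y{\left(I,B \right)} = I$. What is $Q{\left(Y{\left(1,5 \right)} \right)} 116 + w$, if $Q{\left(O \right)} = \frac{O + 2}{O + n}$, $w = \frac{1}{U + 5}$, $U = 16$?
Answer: $\frac{7321}{273} \approx 26.817$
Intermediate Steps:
$n = 12$
$w = \frac{1}{21}$ ($w = \frac{1}{16 + 5} = \frac{1}{21} \approx 0.047619$)
$Q{\left(O \right)} = \frac{2 + O}{12 + O}$ ($Q{\left(O \right)} = \frac{O + 2}{O + 12} = \frac{2 + O}{12 + O}$)
$Q{\left(Y{\left(1,5 \right)} \right)} 116 + w = \frac{2 + 1}{12 + 1} \cdot 116 + \frac{1}{21} = \frac{1}{13} \cdot 3 \cdot 116 + \frac{1}{21} = \frac{3}{13} \cdot 116 + \frac{1}{21} = \frac{348}{13} + \frac{1}{21} = \frac{7321}{273}$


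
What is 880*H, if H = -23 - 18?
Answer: -36080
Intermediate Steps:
H = -41
880*H = 880*(-41) = -36080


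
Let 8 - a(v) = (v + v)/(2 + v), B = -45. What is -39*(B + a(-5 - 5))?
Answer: 3081/2 ≈ 1540.5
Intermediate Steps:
a(v) = 8 - 2*v/(2 + v) (a(v) = 8 - (v + v)/(2 + v) = 8 - 2*v/(2 + v))
-39*(B + a(-5 - 5)) = -39*(-45 + 2*(8 + 3*(-5 - 5))/(2 + (-5 - 5))) = -39*(-45 + 2*(8 + 3*(-10))/(2 - 10)) = -39*(-45 + 2*(8 - 30)/(-8)) = -39*(-45 + 2*(-⅛)*(-22)) = -39*(-45 + 11/2) = -39*(-79/2) = 3081/2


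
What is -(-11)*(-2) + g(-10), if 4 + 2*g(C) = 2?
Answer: -23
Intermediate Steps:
g(C) = -1 (g(C) = -2 + (½)*2 = -2 + 1 = -1)
-(-11)*(-2) + g(-10) = -(-11)*(-2) - 1 = -11*2 - 1 = -22 - 1 = -23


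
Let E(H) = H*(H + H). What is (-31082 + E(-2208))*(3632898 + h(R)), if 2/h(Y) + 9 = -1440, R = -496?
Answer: 51163836329663200/1449 ≈ 3.5310e+13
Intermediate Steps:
h(Y) = -2/1449 (h(Y) = 2/(-9 - 1440) = 2/(-1449) = 2*(-1/1449) = -2/1449)
E(H) = 2*H**2 (E(H) = H*(2*H) = 2*H**2)
(-31082 + E(-2208))*(3632898 + h(R)) = (-31082 + 2*(-2208)**2)*(3632898 - 2/1449) = (-31082 + 2*4875264)*(5264069200/1449) = (-31082 + 9750528)*(5264069200/1449) = 9719446*(5264069200/1449) = 51163836329663200/1449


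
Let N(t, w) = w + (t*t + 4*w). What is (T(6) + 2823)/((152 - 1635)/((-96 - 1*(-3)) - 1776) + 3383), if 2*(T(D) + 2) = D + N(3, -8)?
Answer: 10498173/12648620 ≈ 0.82999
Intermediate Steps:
N(t, w) = t² + 5*w (N(t, w) = w + (t² + 4*w) = t² + 5*w)
T(D) = -35/2 + D/2 (T(D) = -2 + (D + (3² + 5*(-8)))/2 = -2 + (D + (9 - 40))/2 = -2 + (D - 31)/2 = -2 + (-31 + D)/2 = -2 + (-31/2 + D/2) = -35/2 + D/2)
(T(6) + 2823)/((152 - 1635)/((-96 - 1*(-3)) - 1776) + 3383) = ((-35/2 + (½)*6) + 2823)/((152 - 1635)/((-96 - 1*(-3)) - 1776) + 3383) = ((-35/2 + 3) + 2823)/(-1483/((-96 + 3) - 1776) + 3383) = (-29/2 + 2823)/(-1483/(-93 - 1776) + 3383) = 5617/(2*(-1483/(-1869) + 3383)) = 5617/(2*(-1483*(-1/1869) + 3383)) = 5617/(2*(1483/1869 + 3383)) = 5617/(2*(6324310/1869)) = (5617/2)*(1869/6324310) = 10498173/12648620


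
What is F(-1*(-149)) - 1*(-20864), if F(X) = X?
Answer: 21013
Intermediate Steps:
F(-1*(-149)) - 1*(-20864) = -1*(-149) - 1*(-20864) = 149 + 20864 = 21013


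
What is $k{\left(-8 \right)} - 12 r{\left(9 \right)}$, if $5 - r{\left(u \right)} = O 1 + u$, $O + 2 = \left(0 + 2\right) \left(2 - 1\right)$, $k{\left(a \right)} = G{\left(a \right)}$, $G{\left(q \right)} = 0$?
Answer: $48$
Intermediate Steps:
$k{\left(a \right)} = 0$
$O = 0$ ($O = -2 + \left(0 + 2\right) \left(2 - 1\right) = -2 + 2 \cdot 1 = -2 + 2 = 0$)
$r{\left(u \right)} = 5 - u$ ($r{\left(u \right)} = 5 - \left(0 \cdot 1 + u\right) = 5 - \left(0 + u\right) = 5 - u$)
$k{\left(-8 \right)} - 12 r{\left(9 \right)} = 0 - 12 \left(5 - 9\right) = 0 - -48 = 0 + 48 = 48$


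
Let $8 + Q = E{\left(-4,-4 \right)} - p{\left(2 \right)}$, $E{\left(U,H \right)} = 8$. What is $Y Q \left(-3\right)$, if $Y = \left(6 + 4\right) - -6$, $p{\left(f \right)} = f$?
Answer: $96$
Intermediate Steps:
$Y = 16$ ($Y = 10 + 6 = 16$)
$Q = -2$ ($Q = -8 + \left(8 - 2\right) = -8 + 6 = -2$)
$Y Q \left(-3\right) = 16 \left(-2\right) \left(-3\right) = \left(-32\right) \left(-3\right) = 96$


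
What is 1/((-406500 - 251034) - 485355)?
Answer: -1/1142889 ≈ -8.7498e-7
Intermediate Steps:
1/((-406500 - 251034) - 485355) = 1/(-657534 - 485355) = 1/(-1142889) = -1/1142889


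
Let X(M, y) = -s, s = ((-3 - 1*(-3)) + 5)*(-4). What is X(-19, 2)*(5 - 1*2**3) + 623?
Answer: 563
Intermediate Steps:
s = -20 (s = ((-3 + 3) + 5)*(-4) = (0 + 5)*(-4) = 5*(-4) = -20)
X(M, y) = 20 (X(M, y) = -1*(-20) = 20)
X(-19, 2)*(5 - 1*2**3) + 623 = 20*(5 - 1*2**3) + 623 = 20*(5 - 1*8) + 623 = 20*(5 - 8) + 623 = 20*(-3) + 623 = -60 + 623 = 563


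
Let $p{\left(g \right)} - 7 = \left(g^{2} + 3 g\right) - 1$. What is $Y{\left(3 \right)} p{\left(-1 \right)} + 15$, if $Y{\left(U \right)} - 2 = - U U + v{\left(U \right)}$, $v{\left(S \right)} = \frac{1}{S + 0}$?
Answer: $- \frac{35}{3} \approx -11.667$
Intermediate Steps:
$v{\left(S \right)} = \frac{1}{S}$
$Y{\left(U \right)} = 2 + \frac{1}{U} - U^{2}$ ($Y{\left(U \right)} = 2 + \left(- U U + \frac{1}{U}\right) = 2 - \left(U^{2} - \frac{1}{U}\right) = 2 + \frac{1}{U} - U^{2}$)
$p{\left(g \right)} = 6 + g^{2} + 3 g$ ($p{\left(g \right)} = 7 - \left(1 - g^{2} - 3 g\right) = 7 + \left(-1 + g^{2} + 3 g\right) = 6 + g^{2} + 3 g$)
$Y{\left(3 \right)} p{\left(-1 \right)} + 15 = \left(2 + \frac{1}{3} - 3^{2}\right) \left(6 + \left(-1\right)^{2} + 3 \left(-1\right)\right) + 15 = \left(2 + \frac{1}{3} - 9\right) \left(6 + 1 - 3\right) + 15 = \left(2 + \frac{1}{3} - 9\right) 4 + 15 = \left(- \frac{20}{3}\right) 4 + 15 = - \frac{80}{3} + 15 = - \frac{35}{3}$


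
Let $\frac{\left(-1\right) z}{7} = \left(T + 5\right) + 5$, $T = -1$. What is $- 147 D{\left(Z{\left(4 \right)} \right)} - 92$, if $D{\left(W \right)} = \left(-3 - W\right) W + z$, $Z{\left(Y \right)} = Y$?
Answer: $13285$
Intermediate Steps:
$z = -63$ ($z = - 7 \left(\left(-1 + 5\right) + 5\right) = - 7 \left(4 + 5\right) = \left(-7\right) 9 = -63$)
$D{\left(W \right)} = -63 + W \left(-3 - W\right)$ ($D{\left(W \right)} = \left(-3 - W\right) W - 63 = W \left(-3 - W\right) - 63 = -63 + W \left(-3 - W\right)$)
$- 147 D{\left(Z{\left(4 \right)} \right)} - 92 = - 147 \left(-63 - 4^{2} - 12\right) - 92 = - 147 \left(-63 - 16 - 12\right) - 92 = \left(-147\right) \left(-91\right) - 92 = 13377 - 92 = 13285$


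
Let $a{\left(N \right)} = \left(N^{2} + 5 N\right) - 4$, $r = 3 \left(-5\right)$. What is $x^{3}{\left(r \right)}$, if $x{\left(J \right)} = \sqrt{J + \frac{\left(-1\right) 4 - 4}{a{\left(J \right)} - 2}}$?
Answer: $- \frac{271 i \sqrt{542}}{108} \approx - 58.418 i$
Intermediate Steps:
$r = -15$
$a{\left(N \right)} = -4 + N^{2} + 5 N$
$x{\left(J \right)} = \sqrt{J - \frac{8}{-6 + J^{2} + 5 J}}$ ($x{\left(J \right)} = \sqrt{J + \frac{\left(-1\right) 4 - 4}{\left(-4 + J^{2} + 5 J\right) - 2}} = \sqrt{J + \frac{-4 - 4}{-6 + J^{2} + 5 J}} = \sqrt{J - \frac{8}{-6 + J^{2} + 5 J}}$)
$x^{3}{\left(r \right)} = \left(\sqrt{\frac{-8 - - 15 \left(6 - \left(-15\right)^{2} - -75\right)}{-6 + \left(-15\right)^{2} + 5 \left(-15\right)}}\right)^{3} = \left(\sqrt{\frac{-8 - - 15 \left(6 - 225 + 75\right)}{-6 + 225 - 75}}\right)^{3} = \left(\sqrt{\frac{-8 - - 15 \left(6 - 225 + 75\right)}{144}}\right)^{3} = \left(\sqrt{\frac{-8 - \left(-15\right) \left(-144\right)}{144}}\right)^{3} = \left(\sqrt{\frac{-8 - 2160}{144}}\right)^{3} = \left(\sqrt{\frac{1}{144} \left(-2168\right)}\right)^{3} = \left(\sqrt{- \frac{271}{18}}\right)^{3} = \left(\frac{i \sqrt{542}}{6}\right)^{3} = - \frac{271 i \sqrt{542}}{108}$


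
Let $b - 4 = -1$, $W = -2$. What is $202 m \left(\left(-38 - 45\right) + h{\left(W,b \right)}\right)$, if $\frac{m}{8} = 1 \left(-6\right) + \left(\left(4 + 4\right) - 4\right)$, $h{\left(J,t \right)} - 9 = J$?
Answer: $245632$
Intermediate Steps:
$b = 3$ ($b = 4 - 1 = 3$)
$h{\left(J,t \right)} = 9 + J$
$m = -16$ ($m = 8 \left(1 \left(-6\right) + \left(\left(4 + 4\right) - 4\right)\right) = 8 \left(-6 + \left(8 - 4\right)\right) = 8 \left(-6 + 4\right) = 8 \left(-2\right) = -16$)
$202 m \left(\left(-38 - 45\right) + h{\left(W,b \right)}\right) = 202 \left(-16\right) \left(\left(-38 - 45\right) + \left(9 - 2\right)\right) = - 3232 \left(\left(-38 - 45\right) + 7\right) = - 3232 \left(-83 + 7\right) = \left(-3232\right) \left(-76\right) = 245632$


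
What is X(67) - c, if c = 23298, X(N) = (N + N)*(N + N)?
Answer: -5342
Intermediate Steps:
X(N) = 4*N**2 (X(N) = (2*N)*(2*N) = 4*N**2)
X(67) - c = 4*67**2 - 1*23298 = 4*4489 - 23298 = 17956 - 23298 = -5342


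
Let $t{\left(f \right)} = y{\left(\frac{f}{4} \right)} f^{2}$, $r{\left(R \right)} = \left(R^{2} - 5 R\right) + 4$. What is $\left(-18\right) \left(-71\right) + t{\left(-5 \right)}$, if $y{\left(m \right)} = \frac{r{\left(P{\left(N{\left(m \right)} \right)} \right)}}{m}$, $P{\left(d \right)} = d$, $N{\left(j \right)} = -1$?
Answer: $1078$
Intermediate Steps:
$r{\left(R \right)} = 4 + R^{2} - 5 R$
$y{\left(m \right)} = \frac{10}{m}$ ($y{\left(m \right)} = \frac{4 + \left(-1\right)^{2} - -5}{m} = \frac{4 + 1 + 5}{m} = \frac{10}{m}$)
$t{\left(f \right)} = 40 f$ ($t{\left(f \right)} = \frac{10}{f \frac{1}{4}} f^{2} = \frac{10}{\frac{1}{4} f} f^{2} = 10 \frac{4}{f} f^{2} = \frac{40}{f} f^{2} = 40 f$)
$\left(-18\right) \left(-71\right) + t{\left(-5 \right)} = \left(-18\right) \left(-71\right) + 40 \left(-5\right) = 1278 - 200 = 1078$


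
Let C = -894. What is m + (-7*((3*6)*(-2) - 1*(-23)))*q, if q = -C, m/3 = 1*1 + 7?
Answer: 81378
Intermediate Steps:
m = 24 (m = 3*(1*1 + 7) = 3*(1 + 7) = 3*8 = 24)
q = 894 (q = -1*(-894) = 894)
m + (-7*((3*6)*(-2) - 1*(-23)))*q = 24 - 7*((3*6)*(-2) - 1*(-23))*894 = 24 - 7*(18*(-2) + 23)*894 = 24 - 7*(-36 + 23)*894 = 24 - 7*(-13)*894 = 24 + 91*894 = 24 + 81354 = 81378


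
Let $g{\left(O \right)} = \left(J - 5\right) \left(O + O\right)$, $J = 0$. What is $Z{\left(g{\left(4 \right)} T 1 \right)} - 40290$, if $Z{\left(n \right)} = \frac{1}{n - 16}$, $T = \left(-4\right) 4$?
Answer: $- \frac{25140959}{624} \approx -40290.0$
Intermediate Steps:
$g{\left(O \right)} = - 10 O$ ($g{\left(O \right)} = \left(0 - 5\right) \left(O + O\right) = - 5 \cdot 2 O = - 10 O$)
$T = -16$
$Z{\left(n \right)} = \frac{1}{-16 + n}$
$Z{\left(g{\left(4 \right)} T 1 \right)} - 40290 = \frac{1}{-16 + \left(-10\right) 4 \left(-16\right) 1} - 40290 = \frac{1}{-16 + \left(-40\right) \left(-16\right) 1} - 40290 = \frac{1}{-16 + 640 \cdot 1} - 40290 = \frac{1}{-16 + 640} - 40290 = \frac{1}{624} - 40290 = - \frac{25140959}{624}$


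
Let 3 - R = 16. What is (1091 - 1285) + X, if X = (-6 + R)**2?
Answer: 167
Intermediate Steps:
R = -13 (R = 3 - 1*16 = 3 - 16 = -13)
X = 361 (X = (-6 - 13)**2 = (-19)**2 = 361)
(1091 - 1285) + X = (1091 - 1285) + 361 = -194 + 361 = 167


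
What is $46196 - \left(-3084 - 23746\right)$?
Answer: $73026$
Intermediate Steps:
$46196 - \left(-3084 - 23746\right) = 46196 - -26830 = 46196 + 26830 = 73026$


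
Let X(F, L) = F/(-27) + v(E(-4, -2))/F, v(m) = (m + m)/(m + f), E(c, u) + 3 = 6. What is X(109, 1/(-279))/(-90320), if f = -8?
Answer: 59567/1329058800 ≈ 4.4819e-5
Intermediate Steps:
E(c, u) = 3 (E(c, u) = -3 + 6 = 3)
v(m) = 2*m/(-8 + m) (v(m) = (m + m)/(m - 8) = (2*m)/(-8 + m) = 2*m/(-8 + m))
X(F, L) = -6/(5*F) - F/27 (X(F, L) = F/(-27) + (2*3/(-8 + 3))/F = F*(-1/27) + (2*3/(-5))/F = -F/27 + (2*3*(-1/5))/F = -F/27 - 6/(5*F) = -6/(5*F) - F/27)
X(109, 1/(-279))/(-90320) = (-6/5/109 - 1/27*109)/(-90320) = (-6/5*1/109 - 109/27)*(-1/90320) = (-6/545 - 109/27)*(-1/90320) = -59567/14715*(-1/90320) = 59567/1329058800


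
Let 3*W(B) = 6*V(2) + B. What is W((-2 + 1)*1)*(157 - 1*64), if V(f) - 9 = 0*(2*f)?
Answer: 1643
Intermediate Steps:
V(f) = 9 (V(f) = 9 + 0*(2*f) = 9 + 0 = 9)
W(B) = 18 + B/3 (W(B) = (6*9 + B)/3 = (54 + B)/3 = 18 + B/3)
W((-2 + 1)*1)*(157 - 1*64) = (18 + ((-2 + 1)*1)/3)*(157 - 1*64) = (18 + (-1*1)/3)*(157 - 64) = (18 + (1/3)*(-1))*93 = (18 - 1/3)*93 = (53/3)*93 = 1643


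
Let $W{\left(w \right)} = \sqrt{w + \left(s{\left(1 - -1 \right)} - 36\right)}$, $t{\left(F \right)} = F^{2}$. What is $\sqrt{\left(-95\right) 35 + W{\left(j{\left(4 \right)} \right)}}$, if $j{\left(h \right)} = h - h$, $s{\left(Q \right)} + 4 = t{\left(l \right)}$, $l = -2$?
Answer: $\sqrt{-3325 + 6 i} \approx 0.052 + 57.663 i$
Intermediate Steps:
$s{\left(Q \right)} = 0$ ($s{\left(Q \right)} = -4 + \left(-2\right)^{2} = -4 + 4 = 0$)
$j{\left(h \right)} = 0$
$W{\left(w \right)} = \sqrt{-36 + w}$ ($W{\left(w \right)} = \sqrt{w + \left(0 - 36\right)} = \sqrt{w - 36} = \sqrt{-36 + w}$)
$\sqrt{\left(-95\right) 35 + W{\left(j{\left(4 \right)} \right)}} = \sqrt{\left(-95\right) 35 + \sqrt{-36 + 0}} = \sqrt{-3325 + \sqrt{-36}} = \sqrt{-3325 + 6 i}$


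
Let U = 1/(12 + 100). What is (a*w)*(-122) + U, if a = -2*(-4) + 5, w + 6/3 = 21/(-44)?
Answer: 4840483/1232 ≈ 3929.0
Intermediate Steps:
w = -109/44 (w = -2 + 21/(-44) = -2 + 21*(-1/44) = -2 - 21/44 = -109/44 ≈ -2.4773)
a = 13 (a = 8 + 5 = 13)
U = 1/112 ≈ 0.0089286
(a*w)*(-122) + U = (13*(-109/44))*(-122) + 1/112 = -1417/44*(-122) + 1/112 = 86437/22 + 1/112 = 4840483/1232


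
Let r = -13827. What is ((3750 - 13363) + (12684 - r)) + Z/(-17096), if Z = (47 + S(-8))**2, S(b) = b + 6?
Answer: 288886183/17096 ≈ 16898.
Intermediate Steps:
S(b) = 6 + b
Z = 2025 (Z = (47 + (6 - 8))**2 = (47 - 2)**2 = 45**2 = 2025)
((3750 - 13363) + (12684 - r)) + Z/(-17096) = ((3750 - 13363) + (12684 - 1*(-13827))) + 2025/(-17096) = (-9613 + (12684 + 13827)) + 2025*(-1/17096) = (-9613 + 26511) - 2025/17096 = 16898 - 2025/17096 = 288886183/17096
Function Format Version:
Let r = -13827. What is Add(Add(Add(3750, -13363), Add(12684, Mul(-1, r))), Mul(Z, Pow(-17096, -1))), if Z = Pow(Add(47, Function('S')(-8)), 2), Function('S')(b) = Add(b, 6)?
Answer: Rational(288886183, 17096) ≈ 16898.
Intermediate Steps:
Function('S')(b) = Add(6, b)
Z = 2025 (Z = Pow(Add(47, Add(6, -8)), 2) = Pow(Add(47, -2), 2) = Pow(45, 2) = 2025)
Add(Add(Add(3750, -13363), Add(12684, Mul(-1, r))), Mul(Z, Pow(-17096, -1))) = Add(Add(Add(3750, -13363), Add(12684, Mul(-1, -13827))), Mul(2025, Pow(-17096, -1))) = Add(Add(-9613, Add(12684, 13827)), Mul(2025, Rational(-1, 17096))) = Add(Add(-9613, 26511), Rational(-2025, 17096)) = Add(16898, Rational(-2025, 17096)) = Rational(288886183, 17096)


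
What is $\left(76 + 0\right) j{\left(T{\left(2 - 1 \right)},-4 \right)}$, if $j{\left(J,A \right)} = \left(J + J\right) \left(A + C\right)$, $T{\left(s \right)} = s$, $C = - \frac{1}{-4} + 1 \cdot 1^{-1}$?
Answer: $-418$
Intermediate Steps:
$C = \frac{5}{4}$ ($C = \left(-1\right) \left(- \frac{1}{4}\right) + 1 \cdot 1 = \frac{1}{4} + 1 = \frac{5}{4} \approx 1.25$)
$j{\left(J,A \right)} = 2 J \left(\frac{5}{4} + A\right)$ ($j{\left(J,A \right)} = \left(J + J\right) \left(A + \frac{5}{4}\right) = 2 J \left(\frac{5}{4} + A\right)$)
$\left(76 + 0\right) j{\left(T{\left(2 - 1 \right)},-4 \right)} = \left(76 + 0\right) \frac{\left(2 - 1\right) \left(5 + 4 \left(-4\right)\right)}{2} = 76 \cdot \frac{1}{2} \cdot 1 \left(5 - 16\right) = 76 \cdot \frac{1}{2} \cdot 1 \left(-11\right) = 76 \left(- \frac{11}{2}\right) = -418$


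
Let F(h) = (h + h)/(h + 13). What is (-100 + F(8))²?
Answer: 4343056/441 ≈ 9848.2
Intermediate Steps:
F(h) = 2*h/(13 + h) (F(h) = (2*h)/(13 + h) = 2*h/(13 + h))
(-100 + F(8))² = (-100 + 2*8/(13 + 8))² = (-100 + 2*8/21)² = (-100 + 2*8*(1/21))² = (-100 + 16/21)² = (-2084/21)² = 4343056/441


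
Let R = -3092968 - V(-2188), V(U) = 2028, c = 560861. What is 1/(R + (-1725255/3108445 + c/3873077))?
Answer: -2407849367053/7452285147359544486 ≈ -3.2310e-7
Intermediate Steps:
R = -3094996 (R = -3092968 - 1*2028 = -3092968 - 2028 = -3094996)
1/(R + (-1725255/3108445 + c/3873077)) = 1/(-3094996 + (-1725255/3108445 + 560861/3873077)) = 1/(-3094996 + (-1725255*1/3108445 + 560861*(1/3873077))) = 1/(-3094996 + (-345051/621689 + 560861/3873077)) = 1/(-3094996 - 987727977698/2407849367053) = 1/(-7452285147359544486/2407849367053) = -2407849367053/7452285147359544486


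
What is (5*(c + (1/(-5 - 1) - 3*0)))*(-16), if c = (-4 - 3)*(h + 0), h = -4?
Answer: -6680/3 ≈ -2226.7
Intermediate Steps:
c = 28 (c = (-4 - 3)*(-4 + 0) = -7*(-4) = 28)
(5*(c + (1/(-5 - 1) - 3*0)))*(-16) = (5*(28 + (1/(-5 - 1) - 3*0)))*(-16) = (5*(28 + (1/(-6) + 0)))*(-16) = (5*(28 + (-1/6 + 0)))*(-16) = (5*(28 - 1/6))*(-16) = (5*(167/6))*(-16) = (835/6)*(-16) = -6680/3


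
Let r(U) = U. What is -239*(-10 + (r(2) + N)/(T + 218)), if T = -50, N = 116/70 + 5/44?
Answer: 616952927/258720 ≈ 2384.6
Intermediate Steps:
N = 2727/1540 (N = 116*(1/70) + 5*(1/44) = 58/35 + 5/44 = 2727/1540 ≈ 1.7708)
-239*(-10 + (r(2) + N)/(T + 218)) = -239*(-10 + (2 + 2727/1540)/(-50 + 218)) = -239*(-10 + (5807/1540)/168) = -239*(-10 + (5807/1540)*(1/168)) = -239*(-10 + 5807/258720) = -239*(-2581393/258720) = 616952927/258720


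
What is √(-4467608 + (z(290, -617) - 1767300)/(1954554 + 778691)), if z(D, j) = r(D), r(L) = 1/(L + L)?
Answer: 3*I*√12475148531143758739331/158528210 ≈ 2113.7*I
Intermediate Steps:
r(L) = 1/(2*L)
z(D, j) = 1/(2*D)
√(-4467608 + (z(290, -617) - 1767300)/(1954554 + 778691)) = √(-4467608 + ((½)/290 - 1767300)/(1954554 + 778691)) = √(-4467608 + ((½)*(1/290) - 1767300)/2733245) = √(-4467608 + (1/580 - 1767300)*(1/2733245)) = √(-4467608 - 1025033999/580*1/2733245) = √(-4467608 - 1025033999/1585282100) = √(-7082420017250799/1585282100) = 3*I*√12475148531143758739331/158528210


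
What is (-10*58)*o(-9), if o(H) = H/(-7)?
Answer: -5220/7 ≈ -745.71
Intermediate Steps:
o(H) = -H/7 (o(H) = H*(-⅐) = -H/7)
(-10*58)*o(-9) = (-10*58)*(-⅐*(-9)) = -580*9/7 = -5220/7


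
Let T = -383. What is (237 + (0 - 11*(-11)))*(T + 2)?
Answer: -136398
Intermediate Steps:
(237 + (0 - 11*(-11)))*(T + 2) = (237 + (0 - 11*(-11)))*(-383 + 2) = (237 + (0 + 121))*(-381) = (237 + 121)*(-381) = 358*(-381) = -136398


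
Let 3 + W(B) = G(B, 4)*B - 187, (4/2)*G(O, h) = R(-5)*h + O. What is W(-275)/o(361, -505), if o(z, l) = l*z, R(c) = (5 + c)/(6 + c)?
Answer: -149/722 ≈ -0.20637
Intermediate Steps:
R(c) = (5 + c)/(6 + c)
G(O, h) = O/2 (G(O, h) = (((5 - 5)/(6 - 5))*h + O)/2 = ((0/1)*h + O)/2 = ((1*0)*h + O)/2 = (0*h + O)/2 = (0 + O)/2 = O/2)
W(B) = -190 + B²/2 (W(B) = -3 + ((B/2)*B - 187) = -3 + (B²/2 - 187) = -3 + (-187 + B²/2) = -190 + B²/2)
W(-275)/o(361, -505) = (-190 + (½)*(-275)²)/((-505*361)) = (-190 + (½)*75625)/(-182305) = (-190 + 75625/2)*(-1/182305) = (75245/2)*(-1/182305) = -149/722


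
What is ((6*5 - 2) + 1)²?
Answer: 841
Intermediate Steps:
((6*5 - 2) + 1)² = ((30 - 2) + 1)² = (28 + 1)² = 29² = 841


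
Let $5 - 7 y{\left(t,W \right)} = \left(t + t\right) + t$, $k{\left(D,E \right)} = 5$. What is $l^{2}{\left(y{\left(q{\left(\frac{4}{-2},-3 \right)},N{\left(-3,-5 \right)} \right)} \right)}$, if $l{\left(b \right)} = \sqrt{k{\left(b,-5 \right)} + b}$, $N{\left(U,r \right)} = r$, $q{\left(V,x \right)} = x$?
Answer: $7$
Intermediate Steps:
$y{\left(t,W \right)} = \frac{5}{7} - \frac{3 t}{7}$ ($y{\left(t,W \right)} = \frac{5}{7} - \frac{\left(t + t\right) + t}{7} = \frac{5}{7} - \frac{2 t + t}{7} = \frac{5}{7} - \frac{3 t}{7}$)
$l{\left(b \right)} = \sqrt{5 + b}$
$l^{2}{\left(y{\left(q{\left(\frac{4}{-2},-3 \right)},N{\left(-3,-5 \right)} \right)} \right)} = \left(\sqrt{5 + \left(\frac{5}{7} - - \frac{9}{7}\right)}\right)^{2} = \left(\sqrt{5 + \left(\frac{5}{7} + \frac{9}{7}\right)}\right)^{2} = \left(\sqrt{5 + 2}\right)^{2} = \left(\sqrt{7}\right)^{2} = 7$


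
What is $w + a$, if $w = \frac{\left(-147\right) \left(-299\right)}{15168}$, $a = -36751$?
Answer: $- \frac{185798405}{5056} \approx -36748.0$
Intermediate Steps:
$w = \frac{14651}{5056}$ ($w = 43953 \cdot \frac{1}{15168} = \frac{14651}{5056} \approx 2.8977$)
$w + a = \frac{14651}{5056} - 36751 = - \frac{185798405}{5056}$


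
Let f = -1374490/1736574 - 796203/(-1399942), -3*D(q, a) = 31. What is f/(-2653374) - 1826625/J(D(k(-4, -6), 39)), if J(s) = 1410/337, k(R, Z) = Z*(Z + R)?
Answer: -1408095130707709381437421/3225312584844480396 ≈ -4.3658e+5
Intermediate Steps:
k(R, Z) = Z*(R + Z)
D(q, a) = -31/3 (D(q, a) = -⅓*31 = -31/3)
f = -270770425529/1215551439354 (f = -1374490*1/1736574 - 796203*(-1/1399942) = -687245/868287 + 796203/1399942 = -270770425529/1215551439354 ≈ -0.22276)
J(s) = 1410/337 (J(s) = 1410*(1/337) = 1410/337)
f/(-2653374) - 1826625/J(D(k(-4, -6), 39)) = -270770425529/1215551439354/(-2653374) - 1826625/1410/337 = -270770425529/1215551439354*(-1/2653374) - 1826625*337/1410 = 270770425529/3225312584844480396 - 41038175/94 = -1408095130707709381437421/3225312584844480396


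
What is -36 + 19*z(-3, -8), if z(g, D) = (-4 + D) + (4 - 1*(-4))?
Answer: -112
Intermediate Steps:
z(g, D) = 4 + D (z(g, D) = (-4 + D) + (4 + 4) = (-4 + D) + 8 = 4 + D)
-36 + 19*z(-3, -8) = -36 + 19*(4 - 8) = -36 + 19*(-4) = -36 - 76 = -112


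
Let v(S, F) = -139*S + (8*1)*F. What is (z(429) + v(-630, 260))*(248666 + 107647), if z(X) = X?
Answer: 32096318727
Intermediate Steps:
v(S, F) = -139*S + 8*F
(z(429) + v(-630, 260))*(248666 + 107647) = (429 + (-139*(-630) + 8*260))*(248666 + 107647) = (429 + (87570 + 2080))*356313 = (429 + 89650)*356313 = 90079*356313 = 32096318727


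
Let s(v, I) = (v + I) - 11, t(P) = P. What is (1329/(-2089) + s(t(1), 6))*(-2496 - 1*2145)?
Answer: 44948085/2089 ≈ 21517.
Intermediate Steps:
s(v, I) = -11 + I + v (s(v, I) = (I + v) - 11 = -11 + I + v)
(1329/(-2089) + s(t(1), 6))*(-2496 - 1*2145) = (1329/(-2089) + (-11 + 6 + 1))*(-2496 - 1*2145) = (1329*(-1/2089) - 4)*(-2496 - 2145) = (-1329/2089 - 4)*(-4641) = -9685/2089*(-4641) = 44948085/2089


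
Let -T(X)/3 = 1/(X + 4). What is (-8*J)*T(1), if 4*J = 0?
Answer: 0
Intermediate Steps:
J = 0 (J = (¼)*0 = 0)
T(X) = -3/(4 + X) (T(X) = -3/(X + 4) = -3/(4 + X))
(-8*J)*T(1) = (-8*0)*(-3/(4 + 1)) = 0*(-3/5) = 0*(-3*⅕) = 0*(-⅗) = 0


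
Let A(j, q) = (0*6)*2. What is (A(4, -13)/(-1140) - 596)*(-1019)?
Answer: 607324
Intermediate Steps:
A(j, q) = 0 (A(j, q) = 0*2 = 0)
(A(4, -13)/(-1140) - 596)*(-1019) = (0/(-1140) - 596)*(-1019) = (0*(-1/1140) - 596)*(-1019) = (0 - 596)*(-1019) = -596*(-1019) = 607324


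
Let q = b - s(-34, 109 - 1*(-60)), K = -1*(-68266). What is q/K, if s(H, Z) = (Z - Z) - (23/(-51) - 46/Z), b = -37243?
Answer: -14591075/26744757 ≈ -0.54557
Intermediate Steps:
K = 68266
s(H, Z) = 23/51 + 46/Z (s(H, Z) = 0 - (23*(-1/51) - 46/Z) = 0 - (-23/51 - 46/Z) = 0 + (23/51 + 46/Z) = 23/51 + 46/Z)
q = -321003650/8619 (q = -37243 - (23/51 + 46/(109 - 1*(-60))) = -37243 - (23/51 + 46/(109 + 60)) = -37243 - (23/51 + 46/169) = -37243 - 1*6233/8619 = -37243 - 6233/8619 = -321003650/8619 ≈ -37244.)
q/K = -321003650/8619/68266 = -321003650/8619*1/68266 = -14591075/26744757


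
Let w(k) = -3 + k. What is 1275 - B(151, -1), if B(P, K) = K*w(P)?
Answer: 1423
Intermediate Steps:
B(P, K) = K*(-3 + P)
1275 - B(151, -1) = 1275 - (-1)*(-3 + 151) = 1275 - (-1)*148 = 1275 - 1*(-148) = 1275 + 148 = 1423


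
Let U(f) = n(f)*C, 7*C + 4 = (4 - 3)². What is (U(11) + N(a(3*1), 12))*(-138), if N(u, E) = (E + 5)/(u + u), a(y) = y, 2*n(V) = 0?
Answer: -391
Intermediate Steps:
n(V) = 0 (n(V) = (½)*0 = 0)
C = -3/7 (C = -4/7 + (4 - 3)²/7 = -4/7 + (⅐)*1² = -4/7 + (⅐)*1 = -4/7 + ⅐ = -3/7 ≈ -0.42857)
U(f) = 0 (U(f) = 0*(-3/7) = 0)
N(u, E) = (5 + E)/(2*u) (N(u, E) = (5 + E)/((2*u)) = (5 + E)*(1/(2*u)) = (5 + E)/(2*u))
(U(11) + N(a(3*1), 12))*(-138) = (0 + (5 + 12)/(2*((3*1))))*(-138) = (0 + (½)*17/3)*(-138) = (0 + (½)*(⅓)*17)*(-138) = (0 + 17/6)*(-138) = (17/6)*(-138) = -391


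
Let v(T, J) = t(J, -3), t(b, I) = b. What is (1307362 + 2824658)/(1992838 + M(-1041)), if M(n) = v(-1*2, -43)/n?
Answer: 4301432820/2074544401 ≈ 2.0734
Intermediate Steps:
v(T, J) = J
M(n) = -43/n
(1307362 + 2824658)/(1992838 + M(-1041)) = (1307362 + 2824658)/(1992838 - 43/(-1041)) = 4132020/(1992838 - 43*(-1/1041)) = 4132020/(1992838 + 43/1041) = 4132020/(2074544401/1041) = 4132020*(1041/2074544401) = 4301432820/2074544401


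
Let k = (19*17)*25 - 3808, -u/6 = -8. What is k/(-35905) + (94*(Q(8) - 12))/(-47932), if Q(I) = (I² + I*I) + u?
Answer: -189509331/430249615 ≈ -0.44046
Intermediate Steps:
u = 48 (u = -6*(-8) = 48)
Q(I) = 48 + 2*I² (Q(I) = (I² + I*I) + 48 = (I² + I²) + 48 = 2*I² + 48 = 48 + 2*I²)
k = 4267 (k = 323*25 - 3808 = 8075 - 3808 = 4267)
k/(-35905) + (94*(Q(8) - 12))/(-47932) = 4267/(-35905) + (94*((48 + 2*8²) - 12))/(-47932) = 4267*(-1/35905) + (94*((48 + 2*64) - 12))*(-1/47932) = -4267/35905 + (94*((48 + 128) - 12))*(-1/47932) = -4267/35905 + (94*(176 - 12))*(-1/47932) = -4267/35905 + (94*164)*(-1/47932) = -4267/35905 + 15416*(-1/47932) = -4267/35905 - 3854/11983 = -189509331/430249615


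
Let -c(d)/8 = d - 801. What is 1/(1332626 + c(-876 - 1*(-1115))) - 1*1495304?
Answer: -1999403875087/1337122 ≈ -1.4953e+6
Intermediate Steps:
c(d) = 6408 - 8*d (c(d) = -8*(d - 801) = -8*(-801 + d) = 6408 - 8*d)
1/(1332626 + c(-876 - 1*(-1115))) - 1*1495304 = 1/(1332626 + (6408 - 8*(-876 - 1*(-1115)))) - 1*1495304 = 1/(1332626 + (6408 - 8*(-876 + 1115))) - 1495304 = 1/(1332626 + (6408 - 8*239)) - 1495304 = 1/(1332626 + (6408 - 1912)) - 1495304 = 1/(1332626 + 4496) - 1495304 = 1/1337122 - 1495304 = -1999403875087/1337122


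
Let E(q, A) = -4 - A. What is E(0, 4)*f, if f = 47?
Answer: -376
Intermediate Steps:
E(0, 4)*f = (-4 - 1*4)*47 = (-4 - 4)*47 = -8*47 = -376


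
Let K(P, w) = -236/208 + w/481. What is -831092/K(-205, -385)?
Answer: 1599021008/3723 ≈ 4.2950e+5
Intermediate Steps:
K(P, w) = -59/52 + w/481 (K(P, w) = -236*1/208 + w*(1/481) = -59/52 + w/481)
-831092/K(-205, -385) = -831092/(-59/52 + (1/481)*(-385)) = -831092/(-59/52 - 385/481) = -831092/(-3723/1924) = -831092*(-1924/3723) = 1599021008/3723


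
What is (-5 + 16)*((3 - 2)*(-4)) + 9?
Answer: -35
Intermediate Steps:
(-5 + 16)*((3 - 2)*(-4)) + 9 = 11*(1*(-4)) + 9 = 11*(-4) + 9 = -44 + 9 = -35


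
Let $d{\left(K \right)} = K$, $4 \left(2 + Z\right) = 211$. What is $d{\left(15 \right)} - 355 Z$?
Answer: $- \frac{72005}{4} \approx -18001.0$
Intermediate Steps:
$Z = \frac{203}{4}$ ($Z = -2 + \frac{1}{4} \cdot 211 = -2 + \frac{211}{4} = \frac{203}{4} \approx 50.75$)
$d{\left(15 \right)} - 355 Z = 15 - \frac{72065}{4} = - \frac{72005}{4}$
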